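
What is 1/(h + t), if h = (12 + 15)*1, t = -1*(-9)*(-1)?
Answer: 1/18 ≈ 0.055556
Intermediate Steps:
t = -9 (t = 9*(-1) = -9)
h = 27 (h = 27*1 = 27)
1/(h + t) = 1/(27 - 9) = 1/18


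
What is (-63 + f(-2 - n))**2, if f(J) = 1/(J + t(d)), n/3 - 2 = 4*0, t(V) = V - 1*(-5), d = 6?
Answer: 35344/9 ≈ 3927.1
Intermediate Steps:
t(V) = 5 + V (t(V) = V + 5 = 5 + V)
n = 6 (n = 6 + 3*(4*0) = 6 + 3*0 = 6 + 0 = 6)
f(J) = 1/(11 + J) (f(J) = 1/(J + (5 + 6)) = 1/(J + 11) = 1/(11 + J))
(-63 + f(-2 - n))**2 = (-63 + 1/(11 + (-2 - 1*6)))**2 = (-63 + 1/(11 + (-2 - 6)))**2 = (-63 + 1/(11 - 8))**2 = (-63 + 1/3)**2 = (-188/3)**2 = 35344/9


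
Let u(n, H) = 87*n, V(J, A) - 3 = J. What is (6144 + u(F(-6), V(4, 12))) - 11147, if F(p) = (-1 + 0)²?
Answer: -4916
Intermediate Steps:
F(p) = 1 (F(p) = (-1)² = 1)
V(J, A) = 3 + J
(6144 + u(F(-6), V(4, 12))) - 11147 = (6144 + 87*1) - 11147 = (6144 + 87) - 11147 = 6231 - 11147 = -4916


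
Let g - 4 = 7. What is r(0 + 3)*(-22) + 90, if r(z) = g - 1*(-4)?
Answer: -240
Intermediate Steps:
g = 11 (g = 4 + 7 = 11)
r(z) = 15 (r(z) = 11 - 1*(-4) = 11 + 4 = 15)
r(0 + 3)*(-22) + 90 = 15*(-22) + 90 = -330 + 90 = -240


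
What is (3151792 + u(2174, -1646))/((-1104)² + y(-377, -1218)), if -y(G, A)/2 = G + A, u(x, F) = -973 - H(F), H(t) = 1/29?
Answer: 45686875/17719087 ≈ 2.5784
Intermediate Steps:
H(t) = 1/29
u(x, F) = -28218/29 (u(x, F) = -973 - 1*1/29 = -973 - 1/29 = -28218/29)
y(G, A) = -2*A - 2*G (y(G, A) = -2*(G + A) = -2*(A + G) = -2*A - 2*G)
(3151792 + u(2174, -1646))/((-1104)² + y(-377, -1218)) = (3151792 - 28218/29)/((-1104)² + (-2*(-1218) - 2*(-377))) = 91373750/(29*(1218816 + (2436 + 754))) = 91373750/(29*(1218816 + 3190)) = (91373750/29)/1222006 = (91373750/29)*(1/1222006) = 45686875/17719087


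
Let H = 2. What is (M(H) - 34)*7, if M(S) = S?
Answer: -224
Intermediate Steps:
(M(H) - 34)*7 = (2 - 34)*7 = -32*7 = -224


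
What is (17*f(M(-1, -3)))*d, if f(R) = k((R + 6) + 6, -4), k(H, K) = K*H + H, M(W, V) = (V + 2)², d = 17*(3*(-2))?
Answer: 67626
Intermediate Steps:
d = -102 (d = 17*(-6) = -102)
M(W, V) = (2 + V)²
k(H, K) = H + H*K (k(H, K) = H*K + H = H + H*K)
f(R) = -36 - 3*R (f(R) = ((R + 6) + 6)*(1 - 4) = ((6 + R) + 6)*(-3) = (12 + R)*(-3) = -36 - 3*R)
(17*f(M(-1, -3)))*d = (17*(-36 - 3*(2 - 3)²))*(-102) = (17*(-36 - 3*(-1)²))*(-102) = (17*(-36 - 3*1))*(-102) = (17*(-36 - 3))*(-102) = (17*(-39))*(-102) = -663*(-102) = 67626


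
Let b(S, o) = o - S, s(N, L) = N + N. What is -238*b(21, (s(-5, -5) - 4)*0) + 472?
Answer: 5470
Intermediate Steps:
s(N, L) = 2*N
-238*b(21, (s(-5, -5) - 4)*0) + 472 = -238*((2*(-5) - 4)*0 - 1*21) + 472 = -238*((-10 - 4)*0 - 21) + 472 = -238*(-14*0 - 21) + 472 = -238*(0 - 21) + 472 = -238*(-21) + 472 = 4998 + 472 = 5470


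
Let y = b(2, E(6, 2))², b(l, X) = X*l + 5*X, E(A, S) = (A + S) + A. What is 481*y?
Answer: 4619524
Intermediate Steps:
E(A, S) = S + 2*A
b(l, X) = 5*X + X*l
y = 9604 (y = ((2 + 2*6)*(5 + 2))² = ((2 + 12)*7)² = (14*7)² = 98² = 9604)
481*y = 481*9604 = 4619524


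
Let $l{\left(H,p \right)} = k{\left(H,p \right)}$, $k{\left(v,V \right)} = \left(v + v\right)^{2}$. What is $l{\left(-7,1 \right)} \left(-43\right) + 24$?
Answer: $-8404$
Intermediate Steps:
$k{\left(v,V \right)} = 4 v^{2}$ ($k{\left(v,V \right)} = \left(2 v\right)^{2} = 4 v^{2}$)
$l{\left(H,p \right)} = 4 H^{2}$
$l{\left(-7,1 \right)} \left(-43\right) + 24 = 4 \left(-7\right)^{2} \left(-43\right) + 24 = 4 \cdot 49 \left(-43\right) + 24 = 196 \left(-43\right) + 24 = -8428 + 24 = -8404$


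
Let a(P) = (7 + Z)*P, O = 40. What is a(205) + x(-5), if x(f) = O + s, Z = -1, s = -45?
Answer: 1225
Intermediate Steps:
a(P) = 6*P (a(P) = (7 - 1)*P = 6*P)
x(f) = -5 (x(f) = 40 - 45 = -5)
a(205) + x(-5) = 6*205 - 5 = 1230 - 5 = 1225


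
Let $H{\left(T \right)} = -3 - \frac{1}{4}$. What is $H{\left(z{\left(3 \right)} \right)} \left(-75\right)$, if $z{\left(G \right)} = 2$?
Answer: $\frac{975}{4} \approx 243.75$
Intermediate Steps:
$H{\left(T \right)} = - \frac{13}{4}$ ($H{\left(T \right)} = -3 - \frac{1}{4} = - \frac{13}{4}$)
$H{\left(z{\left(3 \right)} \right)} \left(-75\right) = \left(- \frac{13}{4}\right) \left(-75\right) = \frac{975}{4}$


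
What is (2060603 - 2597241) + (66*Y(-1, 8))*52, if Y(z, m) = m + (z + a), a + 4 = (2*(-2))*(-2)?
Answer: -498886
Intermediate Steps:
a = 4 (a = -4 + (2*(-2))*(-2) = -4 - 4*(-2) = -4 + 8 = 4)
Y(z, m) = 4 + m + z (Y(z, m) = m + (z + 4) = m + (4 + z) = 4 + m + z)
(2060603 - 2597241) + (66*Y(-1, 8))*52 = (2060603 - 2597241) + (66*(4 + 8 - 1))*52 = -536638 + (66*11)*52 = -536638 + 726*52 = -536638 + 37752 = -498886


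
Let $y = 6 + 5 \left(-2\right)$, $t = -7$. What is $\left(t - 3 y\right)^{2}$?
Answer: $25$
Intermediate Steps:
$y = -4$ ($y = 6 - 10 = -4$)
$\left(t - 3 y\right)^{2} = \left(-7 - -12\right)^{2} = \left(-7 + 12\right)^{2} = 5^{2} = 25$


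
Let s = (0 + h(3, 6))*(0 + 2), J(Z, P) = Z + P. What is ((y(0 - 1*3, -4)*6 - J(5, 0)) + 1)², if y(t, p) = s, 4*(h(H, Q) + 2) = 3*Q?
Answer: 676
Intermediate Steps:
h(H, Q) = -2 + 3*Q/4 (h(H, Q) = -2 + (3*Q)/4 = -2 + 3*Q/4)
J(Z, P) = P + Z
s = 5 (s = (0 + (-2 + (¾)*6))*(0 + 2) = (0 + (-2 + 9/2))*2 = (0 + 5/2)*2 = (5/2)*2 = 5)
y(t, p) = 5
((y(0 - 1*3, -4)*6 - J(5, 0)) + 1)² = ((5*6 - (0 + 5)) + 1)² = ((30 - 1*5) + 1)² = ((30 - 5) + 1)² = (25 + 1)² = 26² = 676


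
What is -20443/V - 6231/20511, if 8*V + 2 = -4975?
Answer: 369271033/11342583 ≈ 32.556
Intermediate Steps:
V = -4977/8 (V = -¼ + (⅛)*(-4975) = -¼ - 4975/8 = -4977/8 ≈ -622.13)
-20443/V - 6231/20511 = -20443/(-4977/8) - 6231/20511 = -20443*(-8/4977) - 6231*1/20511 = 163544/4977 - 2077/6837 = 369271033/11342583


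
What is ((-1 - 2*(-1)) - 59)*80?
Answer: -4640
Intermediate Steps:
((-1 - 2*(-1)) - 59)*80 = ((-1 + 2) - 59)*80 = (1 - 59)*80 = -58*80 = -4640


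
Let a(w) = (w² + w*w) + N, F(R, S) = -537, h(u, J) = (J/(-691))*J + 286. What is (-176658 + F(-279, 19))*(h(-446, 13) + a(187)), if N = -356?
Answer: -8554729893705/691 ≈ -1.2380e+10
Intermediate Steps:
h(u, J) = 286 - J²/691 (h(u, J) = (J*(-1/691))*J + 286 = (-J/691)*J + 286 = -J²/691 + 286 = 286 - J²/691)
a(w) = -356 + 2*w² (a(w) = (w² + w*w) - 356 = (w² + w²) - 356 = 2*w² - 356 = -356 + 2*w²)
(-176658 + F(-279, 19))*(h(-446, 13) + a(187)) = (-176658 - 537)*((286 - 1/691*13²) + (-356 + 2*187²)) = -177195*((286 - 1/691*169) + (-356 + 2*34969)) = -177195*((286 - 169/691) + (-356 + 69938)) = -177195*(197457/691 + 69582) = -177195*48278619/691 = -8554729893705/691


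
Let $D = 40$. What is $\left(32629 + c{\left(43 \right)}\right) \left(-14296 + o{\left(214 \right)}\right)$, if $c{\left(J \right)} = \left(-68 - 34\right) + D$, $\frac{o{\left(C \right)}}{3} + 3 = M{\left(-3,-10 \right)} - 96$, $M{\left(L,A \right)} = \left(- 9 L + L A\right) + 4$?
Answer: $-469290470$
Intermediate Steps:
$M{\left(L,A \right)} = 4 - 9 L + A L$ ($M{\left(L,A \right)} = \left(- 9 L + A L\right) + 4 = 4 - 9 L + A L$)
$o{\left(C \right)} = -114$ ($o{\left(C \right)} = -9 + 3 \left(\left(4 - -27 - -30\right) - 96\right) = -9 + 3 \left(\left(4 + 27 + 30\right) - 96\right) = -9 + 3 \left(61 - 96\right) = -9 + 3 \left(-35\right) = -9 - 105 = -114$)
$c{\left(J \right)} = -62$ ($c{\left(J \right)} = \left(-68 - 34\right) + 40 = -102 + 40 = -62$)
$\left(32629 + c{\left(43 \right)}\right) \left(-14296 + o{\left(214 \right)}\right) = \left(32629 - 62\right) \left(-14296 - 114\right) = 32567 \left(-14410\right) = -469290470$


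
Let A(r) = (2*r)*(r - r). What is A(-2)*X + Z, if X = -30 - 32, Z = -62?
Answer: -62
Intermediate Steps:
X = -62
A(r) = 0 (A(r) = (2*r)*0 = 0)
A(-2)*X + Z = 0*(-62) - 62 = 0 - 62 = -62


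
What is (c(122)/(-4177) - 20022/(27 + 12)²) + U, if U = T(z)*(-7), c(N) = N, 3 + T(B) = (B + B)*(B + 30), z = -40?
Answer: -11842805033/2117739 ≈ -5592.2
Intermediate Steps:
T(B) = -3 + 2*B*(30 + B) (T(B) = -3 + (B + B)*(B + 30) = -3 + (2*B)*(30 + B) = -3 + 2*B*(30 + B))
U = -5579 (U = (-3 + 2*(-40)² + 60*(-40))*(-7) = (-3 + 2*1600 - 2400)*(-7) = (-3 + 3200 - 2400)*(-7) = 797*(-7) = -5579)
(c(122)/(-4177) - 20022/(27 + 12)²) + U = (122/(-4177) - 20022/(27 + 12)²) - 5579 = (122*(-1/4177) - 20022/(39²)) - 5579 = (-122/4177 - 20022/1521) - 5579 = (-122/4177 - 20022*1/1521) - 5579 = (-122/4177 - 6674/507) - 5579 = -27939152/2117739 - 5579 = -11842805033/2117739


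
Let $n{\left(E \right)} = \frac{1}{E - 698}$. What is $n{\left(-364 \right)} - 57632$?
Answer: $- \frac{61205185}{1062} \approx -57632.0$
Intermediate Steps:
$n{\left(E \right)} = \frac{1}{-698 + E}$
$n{\left(-364 \right)} - 57632 = \frac{1}{-698 - 364} - 57632 = \frac{1}{-1062} - 57632 = - \frac{1}{1062} - 57632 = - \frac{61205185}{1062}$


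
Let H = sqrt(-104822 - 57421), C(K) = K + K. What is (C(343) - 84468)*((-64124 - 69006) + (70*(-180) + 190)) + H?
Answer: 12193632280 + 9*I*sqrt(2003) ≈ 1.2194e+10 + 402.79*I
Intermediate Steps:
C(K) = 2*K
H = 9*I*sqrt(2003) (H = sqrt(-162243) = 9*I*sqrt(2003) ≈ 402.79*I)
(C(343) - 84468)*((-64124 - 69006) + (70*(-180) + 190)) + H = (2*343 - 84468)*((-64124 - 69006) + (70*(-180) + 190)) + 9*I*sqrt(2003) = (686 - 84468)*(-133130 + (-12600 + 190)) + 9*I*sqrt(2003) = -83782*(-133130 - 12410) + 9*I*sqrt(2003) = -83782*(-145540) + 9*I*sqrt(2003) = 12193632280 + 9*I*sqrt(2003)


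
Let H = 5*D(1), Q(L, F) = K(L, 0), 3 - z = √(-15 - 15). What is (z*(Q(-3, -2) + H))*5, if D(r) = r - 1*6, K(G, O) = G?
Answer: -420 + 140*I*√30 ≈ -420.0 + 766.81*I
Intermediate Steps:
D(r) = -6 + r (D(r) = r - 6 = -6 + r)
z = 3 - I*√30 (z = 3 - √(-15 - 15) = 3 - √(-30) = 3 - I*√30 ≈ 3.0 - 5.4772*I)
Q(L, F) = L
H = -25 (H = 5*(-6 + 1) = 5*(-5) = -25)
(z*(Q(-3, -2) + H))*5 = ((3 - I*√30)*(-3 - 25))*5 = ((3 - I*√30)*(-28))*5 = (-84 + 28*I*√30)*5 = -420 + 140*I*√30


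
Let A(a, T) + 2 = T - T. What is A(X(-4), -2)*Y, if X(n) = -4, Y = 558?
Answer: -1116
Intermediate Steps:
A(a, T) = -2 (A(a, T) = -2 + (T - T) = -2 + 0 = -2)
A(X(-4), -2)*Y = -2*558 = -1116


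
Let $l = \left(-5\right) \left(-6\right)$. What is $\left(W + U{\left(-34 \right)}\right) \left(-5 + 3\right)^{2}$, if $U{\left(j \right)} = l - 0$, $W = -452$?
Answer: $-1688$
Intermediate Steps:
$l = 30$
$U{\left(j \right)} = 30$ ($U{\left(j \right)} = 30 - 0 = 30 + 0 = 30$)
$\left(W + U{\left(-34 \right)}\right) \left(-5 + 3\right)^{2} = \left(-452 + 30\right) \left(-5 + 3\right)^{2} = - 422 \left(-2\right)^{2} = \left(-422\right) 4 = -1688$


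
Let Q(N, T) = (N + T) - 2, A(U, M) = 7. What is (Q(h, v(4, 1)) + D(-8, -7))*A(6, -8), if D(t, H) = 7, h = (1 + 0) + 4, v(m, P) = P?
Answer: 77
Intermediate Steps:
h = 5 (h = 1 + 4 = 5)
Q(N, T) = -2 + N + T
(Q(h, v(4, 1)) + D(-8, -7))*A(6, -8) = ((-2 + 5 + 1) + 7)*7 = (4 + 7)*7 = 11*7 = 77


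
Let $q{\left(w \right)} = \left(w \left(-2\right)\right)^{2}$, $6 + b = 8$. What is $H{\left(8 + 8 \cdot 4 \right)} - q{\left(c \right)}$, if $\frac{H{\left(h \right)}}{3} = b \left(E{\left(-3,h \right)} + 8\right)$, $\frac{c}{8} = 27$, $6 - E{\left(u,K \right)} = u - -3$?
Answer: $-186540$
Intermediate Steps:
$E{\left(u,K \right)} = 3 - u$ ($E{\left(u,K \right)} = 6 - \left(u - -3\right) = 6 - \left(u + 3\right) = 6 - \left(3 + u\right) = 3 - u$)
$b = 2$ ($b = -6 + 8 = 2$)
$c = 216$ ($c = 8 \cdot 27 = 216$)
$H{\left(h \right)} = 84$ ($H{\left(h \right)} = 3 \cdot 2 \left(\left(3 - -3\right) + 8\right) = 3 \cdot 2 \left(\left(3 + 3\right) + 8\right) = 3 \cdot 2 \left(6 + 8\right) = 3 \cdot 2 \cdot 14 = 3 \cdot 28 = 84$)
$q{\left(w \right)} = 4 w^{2}$ ($q{\left(w \right)} = \left(- 2 w\right)^{2} = 4 w^{2}$)
$H{\left(8 + 8 \cdot 4 \right)} - q{\left(c \right)} = 84 - 4 \cdot 216^{2} = 84 - 4 \cdot 46656 = 84 - 186624 = -186540$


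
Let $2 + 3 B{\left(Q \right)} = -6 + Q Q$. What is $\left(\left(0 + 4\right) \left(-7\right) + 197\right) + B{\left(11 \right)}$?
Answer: $\frac{620}{3} \approx 206.67$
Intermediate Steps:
$B{\left(Q \right)} = - \frac{8}{3} + \frac{Q^{2}}{3}$ ($B{\left(Q \right)} = - \frac{2}{3} + \frac{-6 + Q Q}{3} = - \frac{2}{3} + \frac{-6 + Q^{2}}{3} = - \frac{2}{3} + \left(-2 + \frac{Q^{2}}{3}\right) = - \frac{8}{3} + \frac{Q^{2}}{3}$)
$\left(\left(0 + 4\right) \left(-7\right) + 197\right) + B{\left(11 \right)} = \left(\left(0 + 4\right) \left(-7\right) + 197\right) - \left(\frac{8}{3} - \frac{11^{2}}{3}\right) = \left(4 \left(-7\right) + 197\right) + \left(- \frac{8}{3} + \frac{1}{3} \cdot 121\right) = \left(-28 + 197\right) + \left(- \frac{8}{3} + \frac{121}{3}\right) = 169 + \frac{113}{3} = \frac{620}{3}$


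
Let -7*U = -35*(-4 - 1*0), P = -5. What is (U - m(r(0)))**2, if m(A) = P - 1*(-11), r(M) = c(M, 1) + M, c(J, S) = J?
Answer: 676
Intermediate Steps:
r(M) = 2*M (r(M) = M + M = 2*M)
m(A) = 6 (m(A) = -5 - 1*(-11) = -5 + 11 = 6)
U = -20 (U = -(-5)*(-4 - 1*0) = -(-5)*(-4 + 0) = -(-5)*(-4) = -1/7*140 = -20)
(U - m(r(0)))**2 = (-20 - 1*6)**2 = (-20 - 6)**2 = (-26)**2 = 676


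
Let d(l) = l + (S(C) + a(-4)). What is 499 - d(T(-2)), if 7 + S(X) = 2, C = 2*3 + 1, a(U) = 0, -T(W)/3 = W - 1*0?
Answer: 498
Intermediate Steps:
T(W) = -3*W (T(W) = -3*(W - 1*0) = -3*(W + 0) = -3*W)
C = 7 (C = 6 + 1 = 7)
S(X) = -5 (S(X) = -7 + 2 = -5)
d(l) = -5 + l (d(l) = l + (-5 + 0) = l - 5 = -5 + l)
499 - d(T(-2)) = 499 - (-5 - 3*(-2)) = 499 - (-5 + 6) = 499 - 1*1 = 499 - 1 = 498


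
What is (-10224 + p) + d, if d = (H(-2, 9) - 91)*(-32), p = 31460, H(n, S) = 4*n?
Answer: 24404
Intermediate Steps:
d = 3168 (d = (4*(-2) - 91)*(-32) = (-8 - 91)*(-32) = -99*(-32) = 3168)
(-10224 + p) + d = (-10224 + 31460) + 3168 = 21236 + 3168 = 24404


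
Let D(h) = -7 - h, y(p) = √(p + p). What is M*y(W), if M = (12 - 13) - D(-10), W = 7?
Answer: -4*√14 ≈ -14.967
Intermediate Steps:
y(p) = √2*√p (y(p) = √(2*p) = √2*√p)
M = -4 (M = (12 - 13) - (-7 - 1*(-10)) = -1 - (-7 + 10) = -1 - 1*3 = -1 - 3 = -4)
M*y(W) = -4*√2*√7 = -4*√14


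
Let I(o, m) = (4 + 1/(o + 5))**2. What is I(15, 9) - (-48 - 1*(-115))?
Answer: -20239/400 ≈ -50.597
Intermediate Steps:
I(o, m) = (4 + 1/(5 + o))**2
I(15, 9) - (-48 - 1*(-115)) = (21 + 4*15)**2/(5 + 15)**2 - (-48 - 1*(-115)) = (21 + 60)**2/20**2 - (-48 + 115) = (1/400)*81**2 - 1*67 = (1/400)*6561 - 67 = 6561/400 - 67 = -20239/400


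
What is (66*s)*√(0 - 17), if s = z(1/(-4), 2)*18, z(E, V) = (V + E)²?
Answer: 14553*I*√17/4 ≈ 15001.0*I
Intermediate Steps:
z(E, V) = (E + V)²
s = 441/8 (s = (1/(-4) + 2)²*18 = (-¼ + 2)²*18 = (7/4)²*18 = (49/16)*18 = 441/8 ≈ 55.125)
(66*s)*√(0 - 17) = (66*(441/8))*√(0 - 17) = 14553*√(-17)/4 = 14553*(I*√17)/4 = 14553*I*√17/4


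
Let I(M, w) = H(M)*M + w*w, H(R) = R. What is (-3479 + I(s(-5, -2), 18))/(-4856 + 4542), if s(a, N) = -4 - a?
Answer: 1577/157 ≈ 10.045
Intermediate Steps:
I(M, w) = M² + w² (I(M, w) = M*M + w*w = M² + w²)
(-3479 + I(s(-5, -2), 18))/(-4856 + 4542) = (-3479 + ((-4 - 1*(-5))² + 18²))/(-4856 + 4542) = (-3479 + ((-4 + 5)² + 324))/(-314) = (-3479 + (1² + 324))*(-1/314) = (-3479 + (1 + 324))*(-1/314) = (-3479 + 325)*(-1/314) = -3154*(-1/314) = 1577/157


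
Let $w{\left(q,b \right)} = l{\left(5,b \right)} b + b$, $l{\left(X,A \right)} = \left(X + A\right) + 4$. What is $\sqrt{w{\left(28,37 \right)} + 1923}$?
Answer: $\sqrt{3662} \approx 60.514$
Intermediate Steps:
$l{\left(X,A \right)} = 4 + A + X$ ($l{\left(X,A \right)} = \left(A + X\right) + 4 = 4 + A + X$)
$w{\left(q,b \right)} = b + b \left(9 + b\right)$ ($w{\left(q,b \right)} = \left(4 + b + 5\right) b + b = \left(9 + b\right) b + b = b \left(9 + b\right) + b = b + b \left(9 + b\right)$)
$\sqrt{w{\left(28,37 \right)} + 1923} = \sqrt{37 \left(10 + 37\right) + 1923} = \sqrt{37 \cdot 47 + 1923} = \sqrt{1739 + 1923} = \sqrt{3662}$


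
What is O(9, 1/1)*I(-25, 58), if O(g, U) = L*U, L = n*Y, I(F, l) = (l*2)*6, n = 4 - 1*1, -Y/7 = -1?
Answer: 14616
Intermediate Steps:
Y = 7 (Y = -7*(-1) = 7)
n = 3 (n = 4 - 1 = 3)
I(F, l) = 12*l (I(F, l) = (2*l)*6 = 12*l)
L = 21 (L = 3*7 = 21)
O(g, U) = 21*U
O(9, 1/1)*I(-25, 58) = (21/1)*(12*58) = (21*1)*696 = 21*696 = 14616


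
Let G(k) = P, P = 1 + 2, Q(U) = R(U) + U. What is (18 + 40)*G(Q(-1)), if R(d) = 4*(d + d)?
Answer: 174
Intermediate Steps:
R(d) = 8*d (R(d) = 4*(2*d) = 8*d)
Q(U) = 9*U (Q(U) = 8*U + U = 9*U)
P = 3
G(k) = 3
(18 + 40)*G(Q(-1)) = (18 + 40)*3 = 58*3 = 174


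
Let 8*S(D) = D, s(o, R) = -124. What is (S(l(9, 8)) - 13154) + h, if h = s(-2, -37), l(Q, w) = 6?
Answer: -53109/4 ≈ -13277.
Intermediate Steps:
S(D) = D/8
h = -124
(S(l(9, 8)) - 13154) + h = ((⅛)*6 - 13154) - 124 = (¾ - 13154) - 124 = -52613/4 - 124 = -53109/4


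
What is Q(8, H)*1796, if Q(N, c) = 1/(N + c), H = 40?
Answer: 449/12 ≈ 37.417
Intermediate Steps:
Q(8, H)*1796 = 1796/(8 + 40) = 1796/48 = (1/48)*1796 = 449/12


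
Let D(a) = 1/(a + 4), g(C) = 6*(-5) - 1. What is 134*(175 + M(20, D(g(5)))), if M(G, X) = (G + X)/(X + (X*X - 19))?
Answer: 323465548/13877 ≈ 23309.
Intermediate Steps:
g(C) = -31 (g(C) = -30 - 1 = -31)
D(a) = 1/(4 + a)
M(G, X) = (G + X)/(-19 + X + X²) (M(G, X) = (G + X)/(X + (X² - 19)) = (G + X)/(X + (-19 + X²)) = (G + X)/(-19 + X + X²))
134*(175 + M(20, D(g(5)))) = 134*(175 + (20 + 1/(4 - 31))/(-19 + 1/(4 - 31) + (1/(4 - 31))²)) = 134*(175 + (20 + 1/(-27))/(-19 + 1/(-27) + (1/(-27))²)) = 134*(175 + (20 - 1/27)/(-19 - 1/27 + (-1/27)²)) = 134*(175 + (539/27)/(-19 - 1/27 + 1/729)) = 134*(175 + (539/27)/(-13877/729)) = 134*(175 - 729/13877*539/27) = 134*(175 - 14553/13877) = 134*(2413922/13877) = 323465548/13877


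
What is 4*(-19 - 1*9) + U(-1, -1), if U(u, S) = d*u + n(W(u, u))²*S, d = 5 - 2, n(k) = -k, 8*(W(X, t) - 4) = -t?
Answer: -8449/64 ≈ -132.02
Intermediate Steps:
W(X, t) = 4 - t/8 (W(X, t) = 4 + (-t)/8 = 4 - t/8)
d = 3
U(u, S) = 3*u + S*(-4 + u/8)² (U(u, S) = 3*u + (-(4 - u/8))²*S = 3*u + (-4 + u/8)²*S = 3*u + S*(-4 + u/8)²)
4*(-19 - 1*9) + U(-1, -1) = 4*(-19 - 1*9) + (3*(-1) + (1/64)*(-1)*(-32 - 1)²) = 4*(-19 - 9) + (-3 + (1/64)*(-1)*(-33)²) = 4*(-28) + (-3 + (1/64)*(-1)*1089) = -112 + (-3 - 1089/64) = -112 - 1281/64 = -8449/64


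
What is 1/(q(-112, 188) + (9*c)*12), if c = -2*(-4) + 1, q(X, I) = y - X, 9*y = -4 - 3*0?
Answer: 9/9752 ≈ 0.00092289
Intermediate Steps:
y = -4/9 (y = (-4 - 3*0)/9 = (-4 + 0)/9 = (1/9)*(-4) = -4/9 ≈ -0.44444)
q(X, I) = -4/9 - X
c = 9 (c = 8 + 1 = 9)
1/(q(-112, 188) + (9*c)*12) = 1/((-4/9 - 1*(-112)) + (9*9)*12) = 1/((-4/9 + 112) + 81*12) = 1/(1004/9 + 972) = 1/(9752/9) = 9/9752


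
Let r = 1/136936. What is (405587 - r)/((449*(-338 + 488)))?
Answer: 55539461431/9222639600 ≈ 6.0221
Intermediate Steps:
r = 1/136936 ≈ 7.3027e-6
(405587 - r)/((449*(-338 + 488))) = (405587 - 1*1/136936)/((449*(-338 + 488))) = (405587 - 1/136936)/((449*150)) = (55539461431/136936)/67350 = (55539461431/136936)*(1/67350) = 55539461431/9222639600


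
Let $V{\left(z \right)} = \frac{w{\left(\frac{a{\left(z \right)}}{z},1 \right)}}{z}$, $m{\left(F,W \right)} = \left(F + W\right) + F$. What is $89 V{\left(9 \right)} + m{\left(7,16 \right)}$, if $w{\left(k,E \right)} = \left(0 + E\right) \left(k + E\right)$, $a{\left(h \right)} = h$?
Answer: $\frac{448}{9} \approx 49.778$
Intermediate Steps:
$m{\left(F,W \right)} = W + 2 F$
$w{\left(k,E \right)} = E \left(E + k\right)$
$V{\left(z \right)} = \frac{2}{z}$ ($V{\left(z \right)} = \frac{1 \left(1 + \frac{z}{z}\right)}{z} = \frac{1 \left(1 + 1\right)}{z} = \frac{1 \cdot 2}{z} = \frac{2}{z}$)
$89 V{\left(9 \right)} + m{\left(7,16 \right)} = 89 \cdot \frac{2}{9} + \left(16 + 2 \cdot 7\right) = 89 \cdot 2 \cdot \frac{1}{9} + \left(16 + 14\right) = 89 \cdot \frac{2}{9} + 30 = \frac{178}{9} + 30 = \frac{448}{9}$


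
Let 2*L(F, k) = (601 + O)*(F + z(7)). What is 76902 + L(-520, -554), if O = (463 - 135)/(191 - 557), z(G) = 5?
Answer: -28410653/366 ≈ -77625.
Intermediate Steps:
O = -164/183 (O = 328/(-366) = 328*(-1/366) = -164/183 ≈ -0.89617)
L(F, k) = 549095/366 + 109819*F/366 (L(F, k) = ((601 - 164/183)*(F + 5))/2 = (109819*(5 + F)/183)/2 = (549095/183 + 109819*F/183)/2 = 549095/366 + 109819*F/366)
76902 + L(-520, -554) = 76902 + (549095/366 + (109819/366)*(-520)) = 76902 + (549095/366 - 28552940/183) = 76902 - 56556785/366 = -28410653/366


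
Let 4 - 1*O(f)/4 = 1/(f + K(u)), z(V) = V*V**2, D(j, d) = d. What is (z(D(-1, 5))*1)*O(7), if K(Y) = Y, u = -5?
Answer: 1750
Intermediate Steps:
z(V) = V**3
O(f) = 16 - 4/(-5 + f) (O(f) = 16 - 4/(f - 5) = 16 - 4/(-5 + f))
(z(D(-1, 5))*1)*O(7) = (5**3*1)*(4*(-21 + 4*7)/(-5 + 7)) = (125*1)*(4*(-21 + 28)/2) = 125*(4*(1/2)*7) = 125*14 = 1750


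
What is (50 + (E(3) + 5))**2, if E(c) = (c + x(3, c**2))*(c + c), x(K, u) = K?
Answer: 8281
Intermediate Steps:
E(c) = 2*c*(3 + c) (E(c) = (c + 3)*(c + c) = (3 + c)*(2*c) = 2*c*(3 + c))
(50 + (E(3) + 5))**2 = (50 + (2*3*(3 + 3) + 5))**2 = (50 + (2*3*6 + 5))**2 = (50 + (36 + 5))**2 = (50 + 41)**2 = 91**2 = 8281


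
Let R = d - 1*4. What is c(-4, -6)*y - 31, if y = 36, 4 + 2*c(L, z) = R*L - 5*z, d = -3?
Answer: 941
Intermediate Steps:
R = -7 (R = -3 - 1*4 = -3 - 4 = -7)
c(L, z) = -2 - 7*L/2 - 5*z/2 (c(L, z) = -2 + (-7*L - 5*z)/2 = -2 + (-7*L/2 - 5*z/2) = -2 - 7*L/2 - 5*z/2)
c(-4, -6)*y - 31 = (-2 - 7/2*(-4) - 5/2*(-6))*36 - 31 = (-2 + 14 + 15)*36 - 31 = 27*36 - 31 = 972 - 31 = 941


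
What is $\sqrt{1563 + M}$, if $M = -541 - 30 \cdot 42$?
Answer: $i \sqrt{238} \approx 15.427 i$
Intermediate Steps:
$M = -1801$ ($M = -541 - 1260 = -1801$)
$\sqrt{1563 + M} = \sqrt{1563 - 1801} = \sqrt{-238} = i \sqrt{238}$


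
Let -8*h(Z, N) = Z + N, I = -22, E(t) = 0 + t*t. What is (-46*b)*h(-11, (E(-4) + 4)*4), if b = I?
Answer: -17457/2 ≈ -8728.5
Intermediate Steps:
E(t) = t**2 (E(t) = 0 + t**2 = t**2)
b = -22
h(Z, N) = -N/8 - Z/8 (h(Z, N) = -(Z + N)/8 = -(N + Z)/8 = -N/8 - Z/8)
(-46*b)*h(-11, (E(-4) + 4)*4) = (-46*(-22))*(-((-4)**2 + 4)*4/8 - 1/8*(-11)) = 1012*(-(16 + 4)*4/8 + 11/8) = 1012*(-5*4/2 + 11/8) = 1012*(-1/8*80 + 11/8) = 1012*(-10 + 11/8) = 1012*(-69/8) = -17457/2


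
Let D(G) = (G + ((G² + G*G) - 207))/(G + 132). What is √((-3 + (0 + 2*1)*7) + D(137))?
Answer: √10874863/269 ≈ 12.259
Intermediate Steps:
D(G) = (-207 + G + 2*G²)/(132 + G) (D(G) = (G + ((G² + G²) - 207))/(132 + G) = (G + (2*G² - 207))/(132 + G) = (G + (-207 + 2*G²))/(132 + G) = (-207 + G + 2*G²)/(132 + G))
√((-3 + (0 + 2*1)*7) + D(137)) = √((-3 + (0 + 2*1)*7) + (-207 + 137 + 2*137²)/(132 + 137)) = √((-3 + (0 + 2)*7) + (-207 + 137 + 2*18769)/269) = √((-3 + 2*7) + (-207 + 137 + 37538)/269) = √((-3 + 14) + (1/269)*37468) = √(11 + 37468/269) = √(40427/269) = √10874863/269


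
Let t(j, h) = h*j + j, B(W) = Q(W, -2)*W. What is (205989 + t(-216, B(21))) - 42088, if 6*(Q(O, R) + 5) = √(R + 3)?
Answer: 185609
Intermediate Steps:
Q(O, R) = -5 + √(3 + R)/6 (Q(O, R) = -5 + √(R + 3)/6 = -5 + √(3 + R)/6)
B(W) = -29*W/6 (B(W) = (-5 + √(3 - 2)/6)*W = (-5 + √1/6)*W = (-5 + (⅙)*1)*W = (-5 + ⅙)*W = -29*W/6)
t(j, h) = j + h*j
(205989 + t(-216, B(21))) - 42088 = (205989 - 216*(1 - 29/6*21)) - 42088 = (205989 - 216*(1 - 203/2)) - 42088 = (205989 - 216*(-201/2)) - 42088 = (205989 + 21708) - 42088 = 227697 - 42088 = 185609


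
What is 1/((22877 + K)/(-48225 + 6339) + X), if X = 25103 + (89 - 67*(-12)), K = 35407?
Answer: 2327/60489454 ≈ 3.8470e-5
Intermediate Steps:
X = 25996 (X = 25103 + (89 + 804) = 25103 + 893 = 25996)
1/((22877 + K)/(-48225 + 6339) + X) = 1/((22877 + 35407)/(-48225 + 6339) + 25996) = 1/(58284/(-41886) + 25996) = 1/(58284*(-1/41886) + 25996) = 1/(-3238/2327 + 25996) = 1/(60489454/2327) = 2327/60489454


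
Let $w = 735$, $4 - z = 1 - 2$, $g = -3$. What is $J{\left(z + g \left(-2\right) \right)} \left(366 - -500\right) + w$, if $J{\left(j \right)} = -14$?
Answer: $-11389$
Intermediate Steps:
$z = 5$ ($z = 4 - \left(1 - 2\right) = 4 - -1 = 4 + 1 = 5$)
$J{\left(z + g \left(-2\right) \right)} \left(366 - -500\right) + w = - 14 \left(366 - -500\right) + 735 = - 14 \left(366 + 500\right) + 735 = \left(-14\right) 866 + 735 = -12124 + 735 = -11389$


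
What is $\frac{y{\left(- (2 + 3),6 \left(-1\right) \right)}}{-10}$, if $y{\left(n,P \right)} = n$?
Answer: $\frac{1}{2} \approx 0.5$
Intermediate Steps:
$\frac{y{\left(- (2 + 3),6 \left(-1\right) \right)}}{-10} = \frac{\left(-1\right) \left(2 + 3\right)}{-10} = \left(-1\right) 5 \left(- \frac{1}{10}\right) = \left(-5\right) \left(- \frac{1}{10}\right) = \frac{1}{2}$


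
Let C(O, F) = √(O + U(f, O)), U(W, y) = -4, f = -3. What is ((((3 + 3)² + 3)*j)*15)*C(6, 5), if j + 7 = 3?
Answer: -2340*√2 ≈ -3309.3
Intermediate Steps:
j = -4 (j = -7 + 3 = -4)
C(O, F) = √(-4 + O) (C(O, F) = √(O - 4) = √(-4 + O))
((((3 + 3)² + 3)*j)*15)*C(6, 5) = ((((3 + 3)² + 3)*(-4))*15)*√(-4 + 6) = (((6² + 3)*(-4))*15)*√2 = (((36 + 3)*(-4))*15)*√2 = ((39*(-4))*15)*√2 = (-156*15)*√2 = -2340*√2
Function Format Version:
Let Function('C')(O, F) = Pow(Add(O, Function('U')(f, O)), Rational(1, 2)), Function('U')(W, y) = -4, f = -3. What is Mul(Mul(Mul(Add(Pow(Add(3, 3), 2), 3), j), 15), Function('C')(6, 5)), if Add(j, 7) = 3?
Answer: Mul(-2340, Pow(2, Rational(1, 2))) ≈ -3309.3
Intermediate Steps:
j = -4 (j = Add(-7, 3) = -4)
Function('C')(O, F) = Pow(Add(-4, O), Rational(1, 2)) (Function('C')(O, F) = Pow(Add(O, -4), Rational(1, 2)) = Pow(Add(-4, O), Rational(1, 2)))
Mul(Mul(Mul(Add(Pow(Add(3, 3), 2), 3), j), 15), Function('C')(6, 5)) = Mul(Mul(Mul(Add(Pow(Add(3, 3), 2), 3), -4), 15), Pow(Add(-4, 6), Rational(1, 2))) = Mul(Mul(Mul(Add(Pow(6, 2), 3), -4), 15), Pow(2, Rational(1, 2))) = Mul(Mul(Mul(Add(36, 3), -4), 15), Pow(2, Rational(1, 2))) = Mul(Mul(Mul(39, -4), 15), Pow(2, Rational(1, 2))) = Mul(Mul(-156, 15), Pow(2, Rational(1, 2))) = Mul(-2340, Pow(2, Rational(1, 2)))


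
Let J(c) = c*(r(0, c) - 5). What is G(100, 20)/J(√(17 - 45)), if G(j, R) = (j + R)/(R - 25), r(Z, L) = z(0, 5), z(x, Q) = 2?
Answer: -4*I*√7/7 ≈ -1.5119*I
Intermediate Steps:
r(Z, L) = 2
G(j, R) = (R + j)/(-25 + R)
J(c) = -3*c (J(c) = c*(2 - 5) = c*(-3) = -3*c)
G(100, 20)/J(√(17 - 45)) = ((20 + 100)/(-25 + 20))/((-3*√(17 - 45))) = (120/(-5))/((-6*I*√7)) = (-⅕*120)/((-6*I*√7)) = -24*I*√7/42 = -4*I*√7/7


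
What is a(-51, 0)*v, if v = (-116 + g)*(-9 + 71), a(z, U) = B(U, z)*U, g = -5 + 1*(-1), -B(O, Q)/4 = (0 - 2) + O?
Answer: 0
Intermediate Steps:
B(O, Q) = 8 - 4*O (B(O, Q) = -4*((0 - 2) + O) = -4*(-2 + O) = 8 - 4*O)
g = -6 (g = -5 - 1 = -6)
a(z, U) = U*(8 - 4*U) (a(z, U) = (8 - 4*U)*U = U*(8 - 4*U))
v = -7564 (v = (-116 - 6)*(-9 + 71) = -122*62 = -7564)
a(-51, 0)*v = (4*0*(2 - 1*0))*(-7564) = (4*0*(2 + 0))*(-7564) = (4*0*2)*(-7564) = 0*(-7564) = 0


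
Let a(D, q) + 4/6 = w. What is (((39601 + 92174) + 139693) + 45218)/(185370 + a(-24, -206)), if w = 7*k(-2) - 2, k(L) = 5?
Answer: 950058/556207 ≈ 1.7081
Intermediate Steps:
w = 33 (w = 7*5 - 2 = 35 - 2 = 33)
a(D, q) = 97/3 (a(D, q) = -2/3 + 33 = 97/3)
(((39601 + 92174) + 139693) + 45218)/(185370 + a(-24, -206)) = (((39601 + 92174) + 139693) + 45218)/(185370 + 97/3) = ((131775 + 139693) + 45218)/(556207/3) = (271468 + 45218)*(3/556207) = 316686*(3/556207) = 950058/556207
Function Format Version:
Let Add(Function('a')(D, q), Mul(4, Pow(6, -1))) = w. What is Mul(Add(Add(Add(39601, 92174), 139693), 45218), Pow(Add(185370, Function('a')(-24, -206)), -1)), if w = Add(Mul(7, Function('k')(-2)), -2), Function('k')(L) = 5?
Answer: Rational(950058, 556207) ≈ 1.7081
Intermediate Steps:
w = 33 (w = Add(Mul(7, 5), -2) = Add(35, -2) = 33)
Function('a')(D, q) = Rational(97, 3) (Function('a')(D, q) = Add(Rational(-2, 3), 33) = Rational(97, 3))
Mul(Add(Add(Add(39601, 92174), 139693), 45218), Pow(Add(185370, Function('a')(-24, -206)), -1)) = Mul(Add(Add(Add(39601, 92174), 139693), 45218), Pow(Add(185370, Rational(97, 3)), -1)) = Mul(Add(Add(131775, 139693), 45218), Pow(Rational(556207, 3), -1)) = Mul(Add(271468, 45218), Rational(3, 556207)) = Mul(316686, Rational(3, 556207)) = Rational(950058, 556207)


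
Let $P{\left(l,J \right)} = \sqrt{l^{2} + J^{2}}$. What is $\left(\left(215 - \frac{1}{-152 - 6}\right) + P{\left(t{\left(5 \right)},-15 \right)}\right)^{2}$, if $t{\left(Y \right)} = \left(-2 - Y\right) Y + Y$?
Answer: $\frac{1182113341}{24964} + \frac{509565 \sqrt{5}}{79} \approx 61776.0$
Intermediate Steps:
$t{\left(Y \right)} = Y + Y \left(-2 - Y\right)$ ($t{\left(Y \right)} = Y \left(-2 - Y\right) + Y = Y + Y \left(-2 - Y\right)$)
$P{\left(l,J \right)} = \sqrt{J^{2} + l^{2}}$
$\left(\left(215 - \frac{1}{-152 - 6}\right) + P{\left(t{\left(5 \right)},-15 \right)}\right)^{2} = \left(\left(215 - \frac{1}{-152 - 6}\right) + \sqrt{\left(-15\right)^{2} + \left(\left(-1\right) 5 \left(1 + 5\right)\right)^{2}}\right)^{2} = \left(\left(215 - \frac{1}{-158}\right) + \sqrt{225 + \left(\left(-1\right) 5 \cdot 6\right)^{2}}\right)^{2} = \left(\left(215 - - \frac{1}{158}\right) + \sqrt{225 + \left(-30\right)^{2}}\right)^{2} = \left(\left(215 + \frac{1}{158}\right) + \sqrt{225 + 900}\right)^{2} = \left(\frac{33971}{158} + \sqrt{1125}\right)^{2} = \left(\frac{33971}{158} + 15 \sqrt{5}\right)^{2}$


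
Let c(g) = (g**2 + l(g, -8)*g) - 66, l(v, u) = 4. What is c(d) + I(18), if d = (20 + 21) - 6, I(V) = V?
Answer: 1317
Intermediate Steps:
d = 35 (d = 41 - 6 = 35)
c(g) = -66 + g**2 + 4*g (c(g) = (g**2 + 4*g) - 66 = -66 + g**2 + 4*g)
c(d) + I(18) = (-66 + 35**2 + 4*35) + 18 = (-66 + 1225 + 140) + 18 = 1299 + 18 = 1317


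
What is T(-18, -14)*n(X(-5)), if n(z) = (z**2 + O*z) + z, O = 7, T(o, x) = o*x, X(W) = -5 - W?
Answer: 0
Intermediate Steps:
n(z) = z**2 + 8*z (n(z) = (z**2 + 7*z) + z = z**2 + 8*z)
T(-18, -14)*n(X(-5)) = (-18*(-14))*((-5 - 1*(-5))*(8 + (-5 - 1*(-5)))) = 252*((-5 + 5)*(8 + (-5 + 5))) = 252*(0*(8 + 0)) = 252*(0*8) = 252*0 = 0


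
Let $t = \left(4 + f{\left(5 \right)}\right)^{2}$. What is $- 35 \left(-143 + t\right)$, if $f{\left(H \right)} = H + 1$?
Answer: $1505$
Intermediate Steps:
$f{\left(H \right)} = 1 + H$
$t = 100$ ($t = \left(4 + \left(1 + 5\right)\right)^{2} = \left(4 + 6\right)^{2} = 10^{2} = 100$)
$- 35 \left(-143 + t\right) = - 35 \left(-143 + 100\right) = \left(-35\right) \left(-43\right) = 1505$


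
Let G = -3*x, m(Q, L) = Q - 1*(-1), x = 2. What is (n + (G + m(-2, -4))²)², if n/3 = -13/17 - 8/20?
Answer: 14961424/7225 ≈ 2070.8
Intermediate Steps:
m(Q, L) = 1 + Q (m(Q, L) = Q + 1 = 1 + Q)
G = -6 (G = -3*2 = -6)
n = -297/85 (n = 3*(-13/17 - 8/20) = 3*(-13*1/17 - 8*1/20) = 3*(-13/17 - ⅖) = 3*(-99/85) = -297/85 ≈ -3.4941)
(n + (G + m(-2, -4))²)² = (-297/85 + (-6 + (1 - 2))²)² = (-297/85 + (-6 - 1)²)² = (-297/85 + (-7)²)² = (-297/85 + 49)² = (3868/85)² = 14961424/7225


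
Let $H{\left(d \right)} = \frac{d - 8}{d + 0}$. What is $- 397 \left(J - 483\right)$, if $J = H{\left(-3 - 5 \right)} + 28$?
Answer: $179841$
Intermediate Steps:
$H{\left(d \right)} = \frac{-8 + d}{d}$
$J = 30$ ($J = \frac{-8 - 8}{-3 - 5} + 28 = \frac{-8 - 8}{-8} + 28 = \left(- \frac{1}{8}\right) \left(-16\right) + 28 = 2 + 28 = 30$)
$- 397 \left(J - 483\right) = - 397 \left(30 - 483\right) = \left(-397\right) \left(-453\right) = 179841$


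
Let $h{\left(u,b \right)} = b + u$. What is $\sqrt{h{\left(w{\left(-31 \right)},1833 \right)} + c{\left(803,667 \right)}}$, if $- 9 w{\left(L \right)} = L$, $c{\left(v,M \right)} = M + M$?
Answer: $\frac{\sqrt{28534}}{3} \approx 56.307$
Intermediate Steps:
$c{\left(v,M \right)} = 2 M$
$w{\left(L \right)} = - \frac{L}{9}$
$\sqrt{h{\left(w{\left(-31 \right)},1833 \right)} + c{\left(803,667 \right)}} = \sqrt{\left(1833 - - \frac{31}{9}\right) + 2 \cdot 667} = \sqrt{\left(1833 + \frac{31}{9}\right) + 1334} = \sqrt{\frac{16528}{9} + 1334} = \sqrt{\frac{28534}{9}} = \frac{\sqrt{28534}}{3}$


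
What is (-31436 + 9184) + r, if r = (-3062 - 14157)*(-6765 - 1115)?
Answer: 135663468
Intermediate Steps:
r = 135685720 (r = -17219*(-7880) = 135685720)
(-31436 + 9184) + r = (-31436 + 9184) + 135685720 = -22252 + 135685720 = 135663468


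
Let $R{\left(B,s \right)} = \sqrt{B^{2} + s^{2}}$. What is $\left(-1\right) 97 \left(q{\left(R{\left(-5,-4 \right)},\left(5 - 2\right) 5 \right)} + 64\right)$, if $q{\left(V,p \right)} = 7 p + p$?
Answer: $-17848$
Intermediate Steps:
$q{\left(V,p \right)} = 8 p$
$\left(-1\right) 97 \left(q{\left(R{\left(-5,-4 \right)},\left(5 - 2\right) 5 \right)} + 64\right) = \left(-1\right) 97 \left(8 \left(5 - 2\right) 5 + 64\right) = - 97 \left(8 \cdot 3 \cdot 5 + 64\right) = - 97 \left(8 \cdot 15 + 64\right) = - 97 \left(120 + 64\right) = \left(-97\right) 184 = -17848$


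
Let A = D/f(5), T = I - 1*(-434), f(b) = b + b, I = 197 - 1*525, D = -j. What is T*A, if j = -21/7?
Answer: 159/5 ≈ 31.800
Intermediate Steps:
j = -3 (j = -21*1/7 = -3)
D = 3 (D = -1*(-3) = 3)
I = -328 (I = 197 - 525 = -328)
f(b) = 2*b
T = 106 (T = -328 - 1*(-434) = -328 + 434 = 106)
A = 3/10 (A = 3/((2*5)) = 3/10 ≈ 0.30000)
T*A = 106*(3/10) = 159/5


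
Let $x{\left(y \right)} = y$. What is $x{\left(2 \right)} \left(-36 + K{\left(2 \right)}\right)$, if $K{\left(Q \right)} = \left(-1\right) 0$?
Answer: $-72$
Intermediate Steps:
$K{\left(Q \right)} = 0$
$x{\left(2 \right)} \left(-36 + K{\left(2 \right)}\right) = 2 \left(-36 + 0\right) = 2 \left(-36\right) = -72$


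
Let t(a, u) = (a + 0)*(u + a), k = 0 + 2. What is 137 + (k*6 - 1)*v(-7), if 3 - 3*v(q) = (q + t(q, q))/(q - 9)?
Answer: 8105/48 ≈ 168.85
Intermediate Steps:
k = 2
t(a, u) = a*(a + u)
v(q) = 1 - (q + 2*q**2)/(3*(-9 + q)) (v(q) = 1 - (q + q*(q + q))/(3*(q - 9)) = 1 - (q + q*(2*q))/(3*(-9 + q)) = 1 - (q + 2*q**2)/(3*(-9 + q)))
137 + (k*6 - 1)*v(-7) = 137 + (2*6 - 1)*((-27 - 2*(-7)**2 + 2*(-7))/(3*(-9 - 7))) = 137 + (12 - 1)*((1/3)*(-27 - 2*49 - 14)/(-16)) = 137 + 11*((1/3)*(-1/16)*(-27 - 98 - 14)) = 137 + 11*((1/3)*(-1/16)*(-139)) = 137 + 11*(139/48) = 137 + 1529/48 = 8105/48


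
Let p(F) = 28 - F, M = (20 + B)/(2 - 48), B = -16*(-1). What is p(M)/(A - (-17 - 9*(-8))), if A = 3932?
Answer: 662/89171 ≈ 0.0074239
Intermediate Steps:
B = 16
M = -18/23 (M = (20 + 16)/(2 - 48) = 36/(-46) = 36*(-1/46) = -18/23 ≈ -0.78261)
p(M)/(A - (-17 - 9*(-8))) = (28 - 1*(-18/23))/(3932 - (-17 - 9*(-8))) = (28 + 18/23)/(3932 - (-17 + 72)) = 662/(23*(3932 - 1*55)) = 662/(23*(3932 - 55)) = (662/23)/3877 = (662/23)*(1/3877) = 662/89171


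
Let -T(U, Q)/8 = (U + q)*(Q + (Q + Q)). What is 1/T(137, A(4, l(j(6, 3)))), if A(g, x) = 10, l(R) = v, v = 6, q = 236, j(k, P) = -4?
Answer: -1/89520 ≈ -1.1171e-5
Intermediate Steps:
l(R) = 6
T(U, Q) = -24*Q*(236 + U) (T(U, Q) = -8*(U + 236)*(Q + (Q + Q)) = -8*(236 + U)*(Q + 2*Q) = -8*(236 + U)*3*Q = -24*Q*(236 + U))
1/T(137, A(4, l(j(6, 3)))) = 1/(-24*10*(236 + 137)) = 1/(-24*10*373) = 1/(-89520) = -1/89520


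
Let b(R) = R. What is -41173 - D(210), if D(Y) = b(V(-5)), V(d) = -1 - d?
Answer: -41177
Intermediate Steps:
D(Y) = 4 (D(Y) = -1 - 1*(-5) = -1 + 5 = 4)
-41173 - D(210) = -41173 - 1*4 = -41173 - 4 = -41177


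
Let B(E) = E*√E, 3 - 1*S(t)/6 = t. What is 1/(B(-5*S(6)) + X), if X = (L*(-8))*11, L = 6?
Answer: 22/18759 + 15*√10/25012 ≈ 0.0030692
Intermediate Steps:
S(t) = 18 - 6*t
B(E) = E^(3/2)
X = -528 (X = (6*(-8))*11 = -48*11 = -528)
1/(B(-5*S(6)) + X) = 1/((-5*(18 - 6*6))^(3/2) - 528) = 1/((-5*(18 - 36))^(3/2) - 528) = 1/((-5*(-18))^(3/2) - 528) = 1/(90^(3/2) - 528) = 1/(270*√10 - 528) = 1/(-528 + 270*√10)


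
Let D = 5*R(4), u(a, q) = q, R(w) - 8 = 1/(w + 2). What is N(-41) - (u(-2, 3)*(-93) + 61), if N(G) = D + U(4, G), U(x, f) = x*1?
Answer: 1577/6 ≈ 262.83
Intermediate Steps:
R(w) = 8 + 1/(2 + w) (R(w) = 8 + 1/(w + 2) = 8 + 1/(2 + w))
U(x, f) = x
D = 245/6 (D = 5*((17 + 8*4)/(2 + 4)) = 5*((17 + 32)/6) = 5*((⅙)*49) = 5*(49/6) = 245/6 ≈ 40.833)
N(G) = 269/6 (N(G) = 245/6 + 4 = 269/6)
N(-41) - (u(-2, 3)*(-93) + 61) = 269/6 - (3*(-93) + 61) = 269/6 - (-279 + 61) = 269/6 - 1*(-218) = 269/6 + 218 = 1577/6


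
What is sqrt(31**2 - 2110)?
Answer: I*sqrt(1149) ≈ 33.897*I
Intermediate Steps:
sqrt(31**2 - 2110) = sqrt(961 - 2110) = sqrt(-1149) = I*sqrt(1149)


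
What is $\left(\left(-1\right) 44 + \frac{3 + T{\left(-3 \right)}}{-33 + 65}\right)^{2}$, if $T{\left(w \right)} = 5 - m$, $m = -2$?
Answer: $\frac{488601}{256} \approx 1908.6$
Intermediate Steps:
$T{\left(w \right)} = 7$ ($T{\left(w \right)} = 5 - -2 = 5 + 2 = 7$)
$\left(\left(-1\right) 44 + \frac{3 + T{\left(-3 \right)}}{-33 + 65}\right)^{2} = \left(\left(-1\right) 44 + \frac{3 + 7}{-33 + 65}\right)^{2} = \left(-44 + \frac{10}{32}\right)^{2} = \left(-44 + 10 \cdot \frac{1}{32}\right)^{2} = \left(-44 + \frac{5}{16}\right)^{2} = \left(- \frac{699}{16}\right)^{2} = \frac{488601}{256}$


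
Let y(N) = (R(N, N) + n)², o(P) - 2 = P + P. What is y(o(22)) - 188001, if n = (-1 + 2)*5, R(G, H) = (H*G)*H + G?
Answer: 9484039768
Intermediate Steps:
R(G, H) = G + G*H² (R(G, H) = (G*H)*H + G = G*H² + G = G + G*H²)
n = 5 (n = 1*5 = 5)
o(P) = 2 + 2*P (o(P) = 2 + (P + P) = 2 + 2*P)
y(N) = (5 + N*(1 + N²))² (y(N) = (N*(1 + N²) + 5)² = (5 + N*(1 + N²))²)
y(o(22)) - 188001 = (5 + (2 + 2*22) + (2 + 2*22)³)² - 188001 = (5 + (2 + 44) + (2 + 44)³)² - 188001 = (5 + 46 + 46³)² - 188001 = (5 + 46 + 97336)² - 188001 = 97387² - 188001 = 9484227769 - 188001 = 9484039768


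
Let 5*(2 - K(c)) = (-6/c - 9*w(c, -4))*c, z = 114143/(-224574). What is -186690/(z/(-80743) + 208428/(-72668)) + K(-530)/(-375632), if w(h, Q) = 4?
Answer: 14438141561729826428308619/221820700659150945610 ≈ 65089.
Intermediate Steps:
z = -114143/224574 (z = 114143*(-1/224574) = -114143/224574 ≈ -0.50826)
K(c) = 2 - c*(-36 - 6/c)/5 (K(c) = 2 - (-6/c - 9*4)*c/5 = 2 - (-6/c - 36)*c/5 = 2 - (-36 - 6/c)*c/5 = 2 - c*(-36 - 6/c)/5)
-186690/(z/(-80743) + 208428/(-72668)) + K(-530)/(-375632) = -186690/(-114143/224574/(-80743) + 208428/(-72668)) + (16/5 + (36/5)*(-530))/(-375632) = -186690/(-114143/224574*(-1/80743) + 208428*(-1/72668)) + (16/5 - 3816)*(-1/375632) = -186690/(114143/18132778482 - 52107/18167) - 19064/5*(-1/375632) = -186690/(-944842614725693/329418186682494) + 2383/234770 = -186690*(-329418186682494/944842614725693) + 2383/234770 = 61499081271754804860/944842614725693 + 2383/234770 = 14438141561729826428308619/221820700659150945610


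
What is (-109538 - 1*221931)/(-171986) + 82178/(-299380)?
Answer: 10637715464/6436146085 ≈ 1.6528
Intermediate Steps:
(-109538 - 1*221931)/(-171986) + 82178/(-299380) = (-109538 - 221931)*(-1/171986) + 82178*(-1/299380) = -331469*(-1/171986) - 41089/149690 = 331469/171986 - 41089/149690 = 10637715464/6436146085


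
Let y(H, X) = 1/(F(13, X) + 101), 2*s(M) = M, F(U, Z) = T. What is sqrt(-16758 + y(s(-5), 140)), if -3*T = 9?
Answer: I*sqrt(3284566)/14 ≈ 129.45*I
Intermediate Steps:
T = -3 (T = -1/3*9 = -3)
F(U, Z) = -3
s(M) = M/2
y(H, X) = 1/98 (y(H, X) = 1/(-3 + 101) = 1/98)
sqrt(-16758 + y(s(-5), 140)) = sqrt(-16758 + 1/98) = sqrt(-1642283/98) = I*sqrt(3284566)/14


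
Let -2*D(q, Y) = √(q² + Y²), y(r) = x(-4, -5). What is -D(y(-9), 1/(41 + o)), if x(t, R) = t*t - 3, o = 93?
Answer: √3034565/268 ≈ 6.5000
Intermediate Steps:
x(t, R) = -3 + t² (x(t, R) = t² - 3 = -3 + t²)
y(r) = 13 (y(r) = -3 + (-4)² = -3 + 16 = 13)
D(q, Y) = -√(Y² + q²)/2 (D(q, Y) = -√(q² + Y²)/2 = -√(Y² + q²)/2)
-D(y(-9), 1/(41 + o)) = -(-1)*√((1/(41 + 93))² + 13²)/2 = -(-1)*√((1/134)² + 169)/2 = -(-1)*√(1/17956 + 169)/2 = -(-1)*√(3034565/17956)/2 = -(-1)*√3034565/134/2 = -(-1)*√3034565/268 = √3034565/268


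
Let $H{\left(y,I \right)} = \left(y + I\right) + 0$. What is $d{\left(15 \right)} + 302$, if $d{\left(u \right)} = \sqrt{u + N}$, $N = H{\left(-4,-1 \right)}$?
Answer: $302 + \sqrt{10} \approx 305.16$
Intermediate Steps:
$H{\left(y,I \right)} = I + y$ ($H{\left(y,I \right)} = \left(I + y\right) + 0 = I + y$)
$N = -5$ ($N = -1 - 4 = -5$)
$d{\left(u \right)} = \sqrt{-5 + u}$ ($d{\left(u \right)} = \sqrt{u - 5} = \sqrt{-5 + u}$)
$d{\left(15 \right)} + 302 = \sqrt{-5 + 15} + 302 = \sqrt{10} + 302 = 302 + \sqrt{10}$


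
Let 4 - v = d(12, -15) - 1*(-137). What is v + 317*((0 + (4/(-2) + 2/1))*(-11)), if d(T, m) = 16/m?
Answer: -1979/15 ≈ -131.93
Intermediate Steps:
v = -1979/15 (v = 4 - (16/(-15) - 1*(-137)) = 4 - (16*(-1/15) + 137) = 4 - (-16/15 + 137) = 4 - 1*2039/15 = 4 - 2039/15 = -1979/15 ≈ -131.93)
v + 317*((0 + (4/(-2) + 2/1))*(-11)) = -1979/15 + 317*((0 + (4/(-2) + 2/1))*(-11)) = -1979/15 + 317*((0 + (4*(-½) + 2*1))*(-11)) = -1979/15 + 317*((0 + (-2 + 2))*(-11)) = -1979/15 + 317*((0 + 0)*(-11)) = -1979/15 + 317*(0*(-11)) = -1979/15 + 317*0 = -1979/15 + 0 = -1979/15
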